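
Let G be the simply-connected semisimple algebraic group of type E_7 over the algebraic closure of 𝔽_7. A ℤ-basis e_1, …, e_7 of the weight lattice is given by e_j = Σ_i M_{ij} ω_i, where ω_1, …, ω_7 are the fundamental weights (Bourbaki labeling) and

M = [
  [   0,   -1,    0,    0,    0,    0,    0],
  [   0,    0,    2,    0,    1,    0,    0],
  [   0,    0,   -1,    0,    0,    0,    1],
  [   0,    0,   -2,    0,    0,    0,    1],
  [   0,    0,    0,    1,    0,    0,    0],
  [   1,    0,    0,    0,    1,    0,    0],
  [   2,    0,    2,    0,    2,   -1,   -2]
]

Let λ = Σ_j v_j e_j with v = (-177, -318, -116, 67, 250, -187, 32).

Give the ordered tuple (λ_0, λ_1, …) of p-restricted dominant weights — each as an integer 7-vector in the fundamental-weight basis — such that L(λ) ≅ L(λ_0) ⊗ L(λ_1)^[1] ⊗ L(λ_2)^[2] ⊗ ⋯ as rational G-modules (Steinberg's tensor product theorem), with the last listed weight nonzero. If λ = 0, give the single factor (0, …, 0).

((3, 4, 1, 5, 4, 3, 2), (3, 2, 0, 2, 2, 3, 5), (6, 0, 3, 5, 1, 1, 0))

ω-coordinates c = M·v, v = (-177, -318, -116, 67, 250, -187, 32):
  c_1 = 0*-177 + -1*-318 + 0*-116 + 0*67 + 0*250 + 0*-187 + 0*32 = 318
  c_2 = 0*-177 + 0*-318 + 2*-116 + 0*67 + 1*250 + 0*-187 + 0*32 = 18
  c_3 = 0*-177 + 0*-318 + -1*-116 + 0*67 + 0*250 + 0*-187 + 1*32 = 148
  c_4 = 0*-177 + 0*-318 + -2*-116 + 0*67 + 0*250 + 0*-187 + 1*32 = 264
  c_5 = 0*-177 + 0*-318 + 0*-116 + 1*67 + 0*250 + 0*-187 + 0*32 = 67
  c_6 = 1*-177 + 0*-318 + 0*-116 + 0*67 + 1*250 + 0*-187 + 0*32 = 73
  c_7 = 2*-177 + 0*-318 + 2*-116 + 0*67 + 2*250 + -1*-187 + -2*32 = 37
Expand coordinatewise in base 7:
  c_1 = 318 = 3·7^0 + 3·7^1 + 6·7^2
  c_2 = 18 = 4·7^0 + 2·7^1
  c_3 = 148 = 1·7^0 + 0·7^1 + 3·7^2
  c_4 = 264 = 5·7^0 + 2·7^1 + 5·7^2
  c_5 = 67 = 4·7^0 + 2·7^1 + 1·7^2
  c_6 = 73 = 3·7^0 + 3·7^1 + 1·7^2
  c_7 = 37 = 2·7^0 + 5·7^1
Factor λ_0 = (3, 4, 1, 5, 4, 3, 2)
Factor λ_1 = (3, 2, 0, 2, 2, 3, 5)
Factor λ_2 = (6, 0, 3, 5, 1, 1, 0)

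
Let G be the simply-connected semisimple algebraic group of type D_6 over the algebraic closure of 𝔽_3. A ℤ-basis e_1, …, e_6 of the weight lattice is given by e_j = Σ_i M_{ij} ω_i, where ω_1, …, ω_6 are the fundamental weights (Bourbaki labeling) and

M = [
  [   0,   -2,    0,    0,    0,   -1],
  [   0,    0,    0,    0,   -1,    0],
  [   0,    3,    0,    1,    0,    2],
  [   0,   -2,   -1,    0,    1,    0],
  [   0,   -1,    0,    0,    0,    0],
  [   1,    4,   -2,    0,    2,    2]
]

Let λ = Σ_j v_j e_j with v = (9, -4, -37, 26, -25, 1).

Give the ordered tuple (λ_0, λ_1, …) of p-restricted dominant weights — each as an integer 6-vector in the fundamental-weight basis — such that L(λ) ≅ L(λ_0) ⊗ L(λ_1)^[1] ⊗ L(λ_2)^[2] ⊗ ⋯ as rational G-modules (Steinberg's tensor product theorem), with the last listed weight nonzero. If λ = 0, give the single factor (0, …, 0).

Change of basis e → ω: c = M·v where v = (9, -4, -37, 26, -25, 1):
  c_1 = (0)·(9) + (-2)·(-4) + (0)·(-37) + (0)·(26) + (0)·(-25) + (-1)·(1) = 7
  c_2 = (0)·(9) + (0)·(-4) + (0)·(-37) + (0)·(26) + (-1)·(-25) + (0)·(1) = 25
  c_3 = (0)·(9) + (3)·(-4) + (0)·(-37) + (1)·(26) + (0)·(-25) + (2)·(1) = 16
  c_4 = (0)·(9) + (-2)·(-4) + (-1)·(-37) + (0)·(26) + (1)·(-25) + (0)·(1) = 20
  c_5 = (0)·(9) + (-1)·(-4) + (0)·(-37) + (0)·(26) + (0)·(-25) + (0)·(1) = 4
  c_6 = (1)·(9) + (4)·(-4) + (-2)·(-37) + (0)·(26) + (2)·(-25) + (2)·(1) = 19
Base-3 expansion of each c_i:
  c_1 = 7 = 1·3^0 + 2·3^1
  c_2 = 25 = 1·3^0 + 2·3^1 + 2·3^2
  c_3 = 16 = 1·3^0 + 2·3^1 + 1·3^2
  c_4 = 20 = 2·3^0 + 0·3^1 + 2·3^2
  c_5 = 4 = 1·3^0 + 1·3^1
  c_6 = 19 = 1·3^0 + 0·3^1 + 2·3^2
p-restricted factor λ_0 = (1, 1, 1, 2, 1, 1)
p-restricted factor λ_1 = (2, 2, 2, 0, 1, 0)
p-restricted factor λ_2 = (0, 2, 1, 2, 0, 2)

((1, 1, 1, 2, 1, 1), (2, 2, 2, 0, 1, 0), (0, 2, 1, 2, 0, 2))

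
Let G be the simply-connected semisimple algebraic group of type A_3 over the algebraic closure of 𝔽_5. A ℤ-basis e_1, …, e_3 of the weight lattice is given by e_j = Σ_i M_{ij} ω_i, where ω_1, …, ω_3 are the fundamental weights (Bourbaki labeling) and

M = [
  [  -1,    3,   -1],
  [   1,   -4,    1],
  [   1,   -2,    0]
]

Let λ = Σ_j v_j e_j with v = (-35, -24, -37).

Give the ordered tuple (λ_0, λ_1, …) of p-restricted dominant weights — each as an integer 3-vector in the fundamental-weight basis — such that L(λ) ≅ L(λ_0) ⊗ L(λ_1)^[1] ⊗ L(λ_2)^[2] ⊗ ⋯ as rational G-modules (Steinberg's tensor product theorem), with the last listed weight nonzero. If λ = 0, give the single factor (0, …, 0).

((0, 4, 3), (0, 4, 2))

ω-coordinates c = M·v, v = (-35, -24, -37):
  c_1 = -1*-35 + 3*-24 + -1*-37 = 0
  c_2 = 1*-35 + -4*-24 + 1*-37 = 24
  c_3 = 1*-35 + -2*-24 + 0*-37 = 13
p = 5; digits c_i = Σ_j d_{ij}·5^j, 0 ≤ d_{ij} < 5:
  c_1 = 0
  c_2 = 24 = 4·5^0 + 4·5^1
  c_3 = 13 = 3·5^0 + 2·5^1
λ_0 = (0, 4, 3)
λ_1 = (0, 4, 2)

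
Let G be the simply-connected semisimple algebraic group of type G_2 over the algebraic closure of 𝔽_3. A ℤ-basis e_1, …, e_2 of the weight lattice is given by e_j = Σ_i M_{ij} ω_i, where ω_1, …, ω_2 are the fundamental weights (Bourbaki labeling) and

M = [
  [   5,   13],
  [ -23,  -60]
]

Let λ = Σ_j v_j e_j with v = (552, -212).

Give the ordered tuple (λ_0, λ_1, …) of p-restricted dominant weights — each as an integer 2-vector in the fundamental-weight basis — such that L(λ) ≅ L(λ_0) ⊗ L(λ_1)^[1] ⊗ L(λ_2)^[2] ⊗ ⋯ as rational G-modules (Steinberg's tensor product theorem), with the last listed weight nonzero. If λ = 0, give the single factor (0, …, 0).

((1, 0), (1, 2), (0, 2))

Converting to the ω-basis (c_i = row i of M dotted with v = (552, -212)):
  c_1 = 5·552 + (13)·(-212) = 4
  c_2 = (-23)·(552) + (-60)·(-212) = 24
Writing each c_i in base p = 3:
  c_1 = 4 = 1·3^0 + 1·3^1
  c_2 = 24 = 0·3^0 + 2·3^1 + 2·3^2
Factor λ_0 = (1, 0)
Factor λ_1 = (1, 2)
Factor λ_2 = (0, 2)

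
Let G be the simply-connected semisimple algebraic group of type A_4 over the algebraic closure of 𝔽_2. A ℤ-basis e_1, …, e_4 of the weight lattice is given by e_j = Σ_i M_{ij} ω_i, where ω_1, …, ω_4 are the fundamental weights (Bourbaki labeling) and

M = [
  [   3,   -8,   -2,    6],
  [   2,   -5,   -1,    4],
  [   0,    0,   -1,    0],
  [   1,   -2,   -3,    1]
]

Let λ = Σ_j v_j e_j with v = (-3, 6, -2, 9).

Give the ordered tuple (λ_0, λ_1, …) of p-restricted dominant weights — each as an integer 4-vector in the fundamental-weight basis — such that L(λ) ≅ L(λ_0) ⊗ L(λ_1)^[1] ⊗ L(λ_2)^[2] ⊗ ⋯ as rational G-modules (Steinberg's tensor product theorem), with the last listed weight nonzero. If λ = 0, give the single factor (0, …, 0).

((1, 0, 0, 0), (0, 1, 1, 0))

ω-coordinates c = M·v, v = (-3, 6, -2, 9):
  c_1 = (3)·(-3) + (-8)·(6) + (-2)·(-2) + 6·9 = 1
  c_2 = (2)·(-3) + (-5)·(6) + (-1)·(-2) + 4·9 = 2
  c_3 = (0)·(-3) + 0·6 + (-1)·(-2) + 0·9 = 2
  c_4 = (1)·(-3) + (-2)·(6) + (-3)·(-2) + 1·9 = 0
Writing each c_i in base p = 2:
  c_1 = 1 = 1·2^0
  c_2 = 2 = 0·2^0 + 1·2^1
  c_3 = 2 = 0·2^0 + 1·2^1
  c_4 = 0
λ_0 = (1, 0, 0, 0)
λ_1 = (0, 1, 1, 0)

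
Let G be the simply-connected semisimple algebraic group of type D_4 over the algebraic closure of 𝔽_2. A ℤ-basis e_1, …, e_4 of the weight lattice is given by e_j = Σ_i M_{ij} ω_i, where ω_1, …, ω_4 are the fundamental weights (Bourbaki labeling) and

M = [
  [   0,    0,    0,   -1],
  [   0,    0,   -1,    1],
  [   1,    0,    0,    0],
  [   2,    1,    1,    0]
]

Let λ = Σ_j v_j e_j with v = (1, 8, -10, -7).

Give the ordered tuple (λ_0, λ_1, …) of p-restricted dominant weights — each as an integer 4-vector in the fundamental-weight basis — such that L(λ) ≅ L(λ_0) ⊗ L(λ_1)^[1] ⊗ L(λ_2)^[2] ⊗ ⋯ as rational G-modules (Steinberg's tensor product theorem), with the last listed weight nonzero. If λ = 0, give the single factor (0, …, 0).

((1, 1, 1, 0), (1, 1, 0, 0), (1, 0, 0, 0))

Compute c_i = Σ_j M_{ij} v_j with v = (1, 8, -10, -7):
  c_1 = 0*1 + 0*8 + 0*-10 + -1*-7 = 7
  c_2 = 0*1 + 0*8 + -1*-10 + 1*-7 = 3
  c_3 = 1*1 + 0*8 + 0*-10 + 0*-7 = 1
  c_4 = 2*1 + 1*8 + 1*-10 + 0*-7 = 0
Writing each c_i in base p = 2:
  c_1 = 7 = 1·2^0 + 1·2^1 + 1·2^2
  c_2 = 3 = 1·2^0 + 1·2^1
  c_3 = 1 = 1·2^0
  c_4 = 0
λ_0 = (1, 1, 1, 0)
λ_1 = (1, 1, 0, 0)
λ_2 = (1, 0, 0, 0)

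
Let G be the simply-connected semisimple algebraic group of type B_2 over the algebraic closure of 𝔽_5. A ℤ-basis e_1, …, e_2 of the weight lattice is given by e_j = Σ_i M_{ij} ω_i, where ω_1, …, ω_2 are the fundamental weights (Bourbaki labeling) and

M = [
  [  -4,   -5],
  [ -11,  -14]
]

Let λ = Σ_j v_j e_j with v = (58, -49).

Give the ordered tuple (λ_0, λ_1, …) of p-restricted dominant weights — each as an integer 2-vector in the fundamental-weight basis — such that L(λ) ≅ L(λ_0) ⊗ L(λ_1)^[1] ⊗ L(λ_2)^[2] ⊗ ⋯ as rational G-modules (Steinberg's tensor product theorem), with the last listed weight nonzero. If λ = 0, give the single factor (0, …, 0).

In the fundamental-weight basis, λ has coordinates c = M·v (v = (58, -49)):
  c_1 = -4*58 + -5*-49 = 13
  c_2 = -11*58 + -14*-49 = 48
p = 5; digits c_i = Σ_j d_{ij}·5^j, 0 ≤ d_{ij} < 5:
  c_1 = 13 = 3·5^0 + 2·5^1
  c_2 = 48 = 3·5^0 + 4·5^1 + 1·5^2
λ_0 = (3, 3)
λ_1 = (2, 4)
λ_2 = (0, 1)

((3, 3), (2, 4), (0, 1))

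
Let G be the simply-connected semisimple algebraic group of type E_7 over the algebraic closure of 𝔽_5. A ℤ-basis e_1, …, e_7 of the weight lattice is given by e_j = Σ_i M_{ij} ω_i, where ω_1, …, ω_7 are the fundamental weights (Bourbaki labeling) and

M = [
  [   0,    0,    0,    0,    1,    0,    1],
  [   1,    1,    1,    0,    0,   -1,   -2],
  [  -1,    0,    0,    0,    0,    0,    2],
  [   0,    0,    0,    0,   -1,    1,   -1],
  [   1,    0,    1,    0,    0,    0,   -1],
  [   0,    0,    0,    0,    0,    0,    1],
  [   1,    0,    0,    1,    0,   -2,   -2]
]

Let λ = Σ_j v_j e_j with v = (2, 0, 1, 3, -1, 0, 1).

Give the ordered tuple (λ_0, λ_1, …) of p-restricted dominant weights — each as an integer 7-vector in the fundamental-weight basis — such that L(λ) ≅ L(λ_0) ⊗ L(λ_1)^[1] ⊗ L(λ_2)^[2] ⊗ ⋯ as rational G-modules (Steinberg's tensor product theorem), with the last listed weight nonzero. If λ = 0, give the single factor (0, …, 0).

In the fundamental-weight basis, λ has coordinates c = M·v (v = (2, 0, 1, 3, -1, 0, 1)):
  c_1 = 0·2 + 0·0 + 0·1 + 0·3 + (1)·(-1) + 0·0 + 1·1 = 0
  c_2 = 1·2 + 1·0 + 1·1 + 0·3 + (0)·(-1) + (-1)·(0) + (-2)·(1) = 1
  c_3 = (-1)·(2) + 0·0 + 0·1 + 0·3 + (0)·(-1) + 0·0 + 2·1 = 0
  c_4 = 0·2 + 0·0 + 0·1 + 0·3 + (-1)·(-1) + 1·0 + (-1)·(1) = 0
  c_5 = 1·2 + 0·0 + 1·1 + 0·3 + (0)·(-1) + 0·0 + (-1)·(1) = 2
  c_6 = 0·2 + 0·0 + 0·1 + 0·3 + (0)·(-1) + 0·0 + 1·1 = 1
  c_7 = 1·2 + 0·0 + 0·1 + 1·3 + (0)·(-1) + (-2)·(0) + (-2)·(1) = 3
p = 5; digits c_i = Σ_j d_{ij}·5^j, 0 ≤ d_{ij} < 5:
  c_1 = 0
  c_2 = 1 = 1·5^0
  c_3 = 0
  c_4 = 0
  c_5 = 2 = 2·5^0
  c_6 = 1 = 1·5^0
  c_7 = 3 = 3·5^0
λ_0 = (0, 1, 0, 0, 2, 1, 3)

((0, 1, 0, 0, 2, 1, 3),)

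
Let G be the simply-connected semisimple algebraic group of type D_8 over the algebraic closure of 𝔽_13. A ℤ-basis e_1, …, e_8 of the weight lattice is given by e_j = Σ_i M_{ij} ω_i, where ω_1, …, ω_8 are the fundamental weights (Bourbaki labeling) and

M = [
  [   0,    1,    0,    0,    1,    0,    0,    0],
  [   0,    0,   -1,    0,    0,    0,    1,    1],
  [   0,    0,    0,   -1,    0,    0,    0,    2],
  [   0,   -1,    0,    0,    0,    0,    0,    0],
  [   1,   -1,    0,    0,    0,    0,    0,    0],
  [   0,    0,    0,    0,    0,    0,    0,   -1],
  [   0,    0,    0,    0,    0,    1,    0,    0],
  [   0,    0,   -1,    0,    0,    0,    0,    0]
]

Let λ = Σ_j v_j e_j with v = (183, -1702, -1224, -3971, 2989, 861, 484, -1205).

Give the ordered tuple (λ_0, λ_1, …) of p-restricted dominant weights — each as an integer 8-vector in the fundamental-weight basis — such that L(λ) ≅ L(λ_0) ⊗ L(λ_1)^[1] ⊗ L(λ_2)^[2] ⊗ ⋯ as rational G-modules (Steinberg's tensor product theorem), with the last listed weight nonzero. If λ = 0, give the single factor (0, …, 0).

Change of basis e → ω: c = M·v where v = (183, -1702, -1224, -3971, 2989, 861, 484, -1205):
  c_1 = (0)·(183) + (1)·(-1702) + (0)·(-1224) + (0)·(-3971) + (1)·(2989) + (0)·(861) + (0)·(484) + (0)·(-1205) = 1287
  c_2 = (0)·(183) + (0)·(-1702) + (-1)·(-1224) + (0)·(-3971) + (0)·(2989) + (0)·(861) + (1)·(484) + (1)·(-1205) = 503
  c_3 = (0)·(183) + (0)·(-1702) + (0)·(-1224) + (-1)·(-3971) + (0)·(2989) + (0)·(861) + (0)·(484) + (2)·(-1205) = 1561
  c_4 = (0)·(183) + (-1)·(-1702) + (0)·(-1224) + (0)·(-3971) + (0)·(2989) + (0)·(861) + (0)·(484) + (0)·(-1205) = 1702
  c_5 = (1)·(183) + (-1)·(-1702) + (0)·(-1224) + (0)·(-3971) + (0)·(2989) + (0)·(861) + (0)·(484) + (0)·(-1205) = 1885
  c_6 = (0)·(183) + (0)·(-1702) + (0)·(-1224) + (0)·(-3971) + (0)·(2989) + (0)·(861) + (0)·(484) + (-1)·(-1205) = 1205
  c_7 = (0)·(183) + (0)·(-1702) + (0)·(-1224) + (0)·(-3971) + (0)·(2989) + (1)·(861) + (0)·(484) + (0)·(-1205) = 861
  c_8 = (0)·(183) + (0)·(-1702) + (-1)·(-1224) + (0)·(-3971) + (0)·(2989) + (0)·(861) + (0)·(484) + (0)·(-1205) = 1224
Writing each c_i in base p = 13:
  c_1 = 1287 = 0·13^0 + 8·13^1 + 7·13^2
  c_2 = 503 = 9·13^0 + 12·13^1 + 2·13^2
  c_3 = 1561 = 1·13^0 + 3·13^1 + 9·13^2
  c_4 = 1702 = 12·13^0 + 0·13^1 + 10·13^2
  c_5 = 1885 = 0·13^0 + 2·13^1 + 11·13^2
  c_6 = 1205 = 9·13^0 + 1·13^1 + 7·13^2
  c_7 = 861 = 3·13^0 + 1·13^1 + 5·13^2
  c_8 = 1224 = 2·13^0 + 3·13^1 + 7·13^2
p-restricted factor λ_0 = (0, 9, 1, 12, 0, 9, 3, 2)
p-restricted factor λ_1 = (8, 12, 3, 0, 2, 1, 1, 3)
p-restricted factor λ_2 = (7, 2, 9, 10, 11, 7, 5, 7)

((0, 9, 1, 12, 0, 9, 3, 2), (8, 12, 3, 0, 2, 1, 1, 3), (7, 2, 9, 10, 11, 7, 5, 7))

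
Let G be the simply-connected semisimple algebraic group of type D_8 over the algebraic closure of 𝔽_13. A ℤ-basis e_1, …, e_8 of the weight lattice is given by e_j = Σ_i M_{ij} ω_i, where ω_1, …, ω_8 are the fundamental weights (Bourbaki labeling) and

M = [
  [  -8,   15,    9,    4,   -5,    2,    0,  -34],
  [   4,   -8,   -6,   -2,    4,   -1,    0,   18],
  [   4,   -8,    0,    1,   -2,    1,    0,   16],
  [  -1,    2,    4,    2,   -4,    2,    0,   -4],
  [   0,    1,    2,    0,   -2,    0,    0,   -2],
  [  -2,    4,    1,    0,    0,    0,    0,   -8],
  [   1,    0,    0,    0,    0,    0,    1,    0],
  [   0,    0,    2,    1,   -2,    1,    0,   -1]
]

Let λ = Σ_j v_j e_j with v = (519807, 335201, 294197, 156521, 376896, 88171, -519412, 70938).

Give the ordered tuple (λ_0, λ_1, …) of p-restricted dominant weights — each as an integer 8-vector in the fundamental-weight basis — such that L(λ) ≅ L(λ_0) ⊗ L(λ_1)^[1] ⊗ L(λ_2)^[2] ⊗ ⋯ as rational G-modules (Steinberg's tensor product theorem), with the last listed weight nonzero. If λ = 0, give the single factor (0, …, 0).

((12, 2, 11, 3, 3, 11, 5, 10), (4, 11, 2, 6, 3, 12, 4, 5), (8, 1, 9, 7, 9, 8, 2, 10), (10, 7, 10, 11, 12, 12, 0, 3))

ω-coordinates c = M·v, v = (519807, 335201, 294197, 156521, 376896, 88171, -519412, 70938):
  c_1 = (-8)·(519807) + 15·335201 + 9·294197 + 4·156521 + (-5)·(376896) + 2·88171 + (0)·(-519412) + (-34)·(70938) = 23386
  c_2 = 4·519807 + (-8)·(335201) + (-6)·(294197) + (-2)·(156521) + 4·376896 + (-1)·(88171) + (0)·(-519412) + 18·70938 = 15693
  c_3 = 4·519807 + (-8)·(335201) + 0·294197 + 1·156521 + (-2)·(376896) + 1·88171 + (0)·(-519412) + 16·70938 = 23528
  c_4 = (-1)·(519807) + 2·335201 + 4·294197 + 2·156521 + (-4)·(376896) + 2·88171 + (0)·(-519412) + (-4)·(70938) = 25431
  c_5 = 0·519807 + 1·335201 + 2·294197 + 0·156521 + (-2)·(376896) + 0·88171 + (0)·(-519412) + (-2)·(70938) = 27927
  c_6 = (-2)·(519807) + 4·335201 + 1·294197 + 0·156521 + 0·376896 + 0·88171 + (0)·(-519412) + (-8)·(70938) = 27883
  c_7 = 1·519807 + 0·335201 + 0·294197 + 0·156521 + 0·376896 + 0·88171 + (1)·(-519412) + 0·70938 = 395
  c_8 = 0·519807 + 0·335201 + 2·294197 + 1·156521 + (-2)·(376896) + 1·88171 + (0)·(-519412) + (-1)·(70938) = 8356
Expand coordinatewise in base 13:
  c_1 = 23386 = 12·13^0 + 4·13^1 + 8·13^2 + 10·13^3
  c_2 = 15693 = 2·13^0 + 11·13^1 + 1·13^2 + 7·13^3
  c_3 = 23528 = 11·13^0 + 2·13^1 + 9·13^2 + 10·13^3
  c_4 = 25431 = 3·13^0 + 6·13^1 + 7·13^2 + 11·13^3
  c_5 = 27927 = 3·13^0 + 3·13^1 + 9·13^2 + 12·13^3
  c_6 = 27883 = 11·13^0 + 12·13^1 + 8·13^2 + 12·13^3
  c_7 = 395 = 5·13^0 + 4·13^1 + 2·13^2
  c_8 = 8356 = 10·13^0 + 5·13^1 + 10·13^2 + 3·13^3
p-restricted factor λ_0 = (12, 2, 11, 3, 3, 11, 5, 10)
p-restricted factor λ_1 = (4, 11, 2, 6, 3, 12, 4, 5)
p-restricted factor λ_2 = (8, 1, 9, 7, 9, 8, 2, 10)
p-restricted factor λ_3 = (10, 7, 10, 11, 12, 12, 0, 3)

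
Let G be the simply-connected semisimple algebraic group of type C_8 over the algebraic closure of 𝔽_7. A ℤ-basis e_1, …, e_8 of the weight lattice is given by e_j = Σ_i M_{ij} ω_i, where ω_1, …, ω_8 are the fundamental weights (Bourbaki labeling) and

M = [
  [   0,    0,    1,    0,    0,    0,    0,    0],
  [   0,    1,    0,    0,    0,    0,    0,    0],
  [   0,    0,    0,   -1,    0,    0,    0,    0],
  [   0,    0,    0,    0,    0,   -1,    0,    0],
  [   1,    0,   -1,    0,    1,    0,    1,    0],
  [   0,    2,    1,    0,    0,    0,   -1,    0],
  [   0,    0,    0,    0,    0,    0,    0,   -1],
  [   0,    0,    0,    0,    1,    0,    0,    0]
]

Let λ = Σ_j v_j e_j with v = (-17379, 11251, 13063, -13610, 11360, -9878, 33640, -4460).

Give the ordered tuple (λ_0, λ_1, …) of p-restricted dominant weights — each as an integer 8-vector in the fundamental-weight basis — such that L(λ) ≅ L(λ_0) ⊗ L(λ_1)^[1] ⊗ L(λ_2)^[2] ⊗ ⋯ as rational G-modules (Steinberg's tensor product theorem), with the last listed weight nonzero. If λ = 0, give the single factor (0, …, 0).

((1, 2, 2, 1, 5, 0, 1, 6), (4, 4, 5, 4, 0, 2, 0, 5), (0, 5, 4, 5, 3, 4, 0, 0), (3, 4, 4, 0, 0, 5, 6, 5), (5, 4, 5, 4, 6, 0, 1, 4))

Change of basis e → ω: c = M·v where v = (-17379, 11251, 13063, -13610, 11360, -9878, 33640, -4460):
  c_1 = 0*-17379 + 0*11251 + 1*13063 + 0*-13610 + 0*11360 + 0*-9878 + 0*33640 + 0*-4460 = 13063
  c_2 = 0*-17379 + 1*11251 + 0*13063 + 0*-13610 + 0*11360 + 0*-9878 + 0*33640 + 0*-4460 = 11251
  c_3 = 0*-17379 + 0*11251 + 0*13063 + -1*-13610 + 0*11360 + 0*-9878 + 0*33640 + 0*-4460 = 13610
  c_4 = 0*-17379 + 0*11251 + 0*13063 + 0*-13610 + 0*11360 + -1*-9878 + 0*33640 + 0*-4460 = 9878
  c_5 = 1*-17379 + 0*11251 + -1*13063 + 0*-13610 + 1*11360 + 0*-9878 + 1*33640 + 0*-4460 = 14558
  c_6 = 0*-17379 + 2*11251 + 1*13063 + 0*-13610 + 0*11360 + 0*-9878 + -1*33640 + 0*-4460 = 1925
  c_7 = 0*-17379 + 0*11251 + 0*13063 + 0*-13610 + 0*11360 + 0*-9878 + 0*33640 + -1*-4460 = 4460
  c_8 = 0*-17379 + 0*11251 + 0*13063 + 0*-13610 + 1*11360 + 0*-9878 + 0*33640 + 0*-4460 = 11360
Base-7 expansion of each c_i:
  c_1 = 13063 = 1·7^0 + 4·7^1 + 0·7^2 + 3·7^3 + 5·7^4
  c_2 = 11251 = 2·7^0 + 4·7^1 + 5·7^2 + 4·7^3 + 4·7^4
  c_3 = 13610 = 2·7^0 + 5·7^1 + 4·7^2 + 4·7^3 + 5·7^4
  c_4 = 9878 = 1·7^0 + 4·7^1 + 5·7^2 + 0·7^3 + 4·7^4
  c_5 = 14558 = 5·7^0 + 0·7^1 + 3·7^2 + 0·7^3 + 6·7^4
  c_6 = 1925 = 0·7^0 + 2·7^1 + 4·7^2 + 5·7^3
  c_7 = 4460 = 1·7^0 + 0·7^1 + 0·7^2 + 6·7^3 + 1·7^4
  c_8 = 11360 = 6·7^0 + 5·7^1 + 0·7^2 + 5·7^3 + 4·7^4
p-restricted factor λ_0 = (1, 2, 2, 1, 5, 0, 1, 6)
p-restricted factor λ_1 = (4, 4, 5, 4, 0, 2, 0, 5)
p-restricted factor λ_2 = (0, 5, 4, 5, 3, 4, 0, 0)
p-restricted factor λ_3 = (3, 4, 4, 0, 0, 5, 6, 5)
p-restricted factor λ_4 = (5, 4, 5, 4, 6, 0, 1, 4)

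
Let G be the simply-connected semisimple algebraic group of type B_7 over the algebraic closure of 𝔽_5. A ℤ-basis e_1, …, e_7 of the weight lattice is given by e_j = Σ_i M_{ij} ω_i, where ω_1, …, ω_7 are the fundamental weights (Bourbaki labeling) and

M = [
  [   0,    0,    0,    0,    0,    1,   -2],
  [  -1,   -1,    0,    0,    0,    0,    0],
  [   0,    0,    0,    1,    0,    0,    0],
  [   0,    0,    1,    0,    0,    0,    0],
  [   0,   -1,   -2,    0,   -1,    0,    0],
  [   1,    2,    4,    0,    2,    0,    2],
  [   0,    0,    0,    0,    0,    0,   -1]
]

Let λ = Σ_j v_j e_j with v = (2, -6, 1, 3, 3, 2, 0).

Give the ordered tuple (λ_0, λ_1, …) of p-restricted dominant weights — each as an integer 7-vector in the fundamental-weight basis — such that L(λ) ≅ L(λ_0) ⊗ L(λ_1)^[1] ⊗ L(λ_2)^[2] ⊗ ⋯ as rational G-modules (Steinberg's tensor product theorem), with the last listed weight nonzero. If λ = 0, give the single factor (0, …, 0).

ω-coordinates c = M·v, v = (2, -6, 1, 3, 3, 2, 0):
  c_1 = 0*2 + 0*-6 + 0*1 + 0*3 + 0*3 + 1*2 + -2*0 = 2
  c_2 = -1*2 + -1*-6 + 0*1 + 0*3 + 0*3 + 0*2 + 0*0 = 4
  c_3 = 0*2 + 0*-6 + 0*1 + 1*3 + 0*3 + 0*2 + 0*0 = 3
  c_4 = 0*2 + 0*-6 + 1*1 + 0*3 + 0*3 + 0*2 + 0*0 = 1
  c_5 = 0*2 + -1*-6 + -2*1 + 0*3 + -1*3 + 0*2 + 0*0 = 1
  c_6 = 1*2 + 2*-6 + 4*1 + 0*3 + 2*3 + 0*2 + 2*0 = 0
  c_7 = 0*2 + 0*-6 + 0*1 + 0*3 + 0*3 + 0*2 + -1*0 = 0
Writing each c_i in base p = 5:
  c_1 = 2 = 2·5^0
  c_2 = 4 = 4·5^0
  c_3 = 3 = 3·5^0
  c_4 = 1 = 1·5^0
  c_5 = 1 = 1·5^0
  c_6 = 0
  c_7 = 0
Factor λ_0 = (2, 4, 3, 1, 1, 0, 0)

((2, 4, 3, 1, 1, 0, 0),)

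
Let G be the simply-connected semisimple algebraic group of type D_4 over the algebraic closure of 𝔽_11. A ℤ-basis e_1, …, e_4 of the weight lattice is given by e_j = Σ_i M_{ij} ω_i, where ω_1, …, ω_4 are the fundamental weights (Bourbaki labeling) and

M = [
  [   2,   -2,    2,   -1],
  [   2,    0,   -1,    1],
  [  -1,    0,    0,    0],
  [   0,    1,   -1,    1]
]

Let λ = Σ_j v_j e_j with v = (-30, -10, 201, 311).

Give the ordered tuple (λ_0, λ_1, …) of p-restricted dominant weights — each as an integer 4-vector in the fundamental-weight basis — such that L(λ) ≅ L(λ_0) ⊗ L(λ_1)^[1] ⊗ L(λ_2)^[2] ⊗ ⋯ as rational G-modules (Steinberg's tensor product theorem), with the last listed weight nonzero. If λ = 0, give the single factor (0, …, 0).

((7, 6, 8, 1), (4, 4, 2, 9))

ω-coordinates c = M·v, v = (-30, -10, 201, 311):
  c_1 = (2)·(-30) + (-2)·(-10) + 2·201 + (-1)·(311) = 51
  c_2 = (2)·(-30) + (0)·(-10) + (-1)·(201) + 1·311 = 50
  c_3 = (-1)·(-30) + (0)·(-10) + 0·201 + 0·311 = 30
  c_4 = (0)·(-30) + (1)·(-10) + (-1)·(201) + 1·311 = 100
Base-11 expansion of each c_i:
  c_1 = 51 = 7·11^0 + 4·11^1
  c_2 = 50 = 6·11^0 + 4·11^1
  c_3 = 30 = 8·11^0 + 2·11^1
  c_4 = 100 = 1·11^0 + 9·11^1
Factor λ_0 = (7, 6, 8, 1)
Factor λ_1 = (4, 4, 2, 9)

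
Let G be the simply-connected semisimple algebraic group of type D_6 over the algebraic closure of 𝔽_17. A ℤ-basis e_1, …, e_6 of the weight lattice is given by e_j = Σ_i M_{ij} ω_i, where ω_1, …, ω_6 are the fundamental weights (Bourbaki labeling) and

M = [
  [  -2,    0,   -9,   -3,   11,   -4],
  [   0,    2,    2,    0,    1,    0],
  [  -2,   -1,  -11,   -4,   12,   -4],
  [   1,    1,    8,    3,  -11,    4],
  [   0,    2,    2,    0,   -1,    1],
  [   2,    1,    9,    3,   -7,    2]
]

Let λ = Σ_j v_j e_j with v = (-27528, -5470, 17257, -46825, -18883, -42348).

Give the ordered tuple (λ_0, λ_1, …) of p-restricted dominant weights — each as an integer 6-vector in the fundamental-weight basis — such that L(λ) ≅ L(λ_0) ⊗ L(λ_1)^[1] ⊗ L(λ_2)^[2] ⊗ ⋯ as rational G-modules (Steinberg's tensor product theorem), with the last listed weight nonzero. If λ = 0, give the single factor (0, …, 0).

Compute c_i = Σ_j M_{ij} v_j with v = (-27528, -5470, 17257, -46825, -18883, -42348):
  c_1 = (-2)·(-27528) + (0)·(-5470) + (-9)·(17257) + (-3)·(-46825) + (11)·(-18883) + (-4)·(-42348) = 1897
  c_2 = (0)·(-27528) + (2)·(-5470) + (2)·(17257) + (0)·(-46825) + (1)·(-18883) + (0)·(-42348) = 4691
  c_3 = (-2)·(-27528) + (-1)·(-5470) + (-11)·(17257) + (-4)·(-46825) + (12)·(-18883) + (-4)·(-42348) = 795
  c_4 = (1)·(-27528) + (1)·(-5470) + (8)·(17257) + (3)·(-46825) + (-11)·(-18883) + (4)·(-42348) = 2904
  c_5 = (0)·(-27528) + (2)·(-5470) + (2)·(17257) + (0)·(-46825) + (-1)·(-18883) + (1)·(-42348) = 109
  c_6 = (2)·(-27528) + (1)·(-5470) + (9)·(17257) + (3)·(-46825) + (-7)·(-18883) + (2)·(-42348) = 1797
Base-17 expansion of each c_i:
  c_1 = 1897 = 10·17^0 + 9·17^1 + 6·17^2
  c_2 = 4691 = 16·17^0 + 3·17^1 + 16·17^2
  c_3 = 795 = 13·17^0 + 12·17^1 + 2·17^2
  c_4 = 2904 = 14·17^0 + 0·17^1 + 10·17^2
  c_5 = 109 = 7·17^0 + 6·17^1
  c_6 = 1797 = 12·17^0 + 3·17^1 + 6·17^2
λ_0 = (10, 16, 13, 14, 7, 12)
λ_1 = (9, 3, 12, 0, 6, 3)
λ_2 = (6, 16, 2, 10, 0, 6)

((10, 16, 13, 14, 7, 12), (9, 3, 12, 0, 6, 3), (6, 16, 2, 10, 0, 6))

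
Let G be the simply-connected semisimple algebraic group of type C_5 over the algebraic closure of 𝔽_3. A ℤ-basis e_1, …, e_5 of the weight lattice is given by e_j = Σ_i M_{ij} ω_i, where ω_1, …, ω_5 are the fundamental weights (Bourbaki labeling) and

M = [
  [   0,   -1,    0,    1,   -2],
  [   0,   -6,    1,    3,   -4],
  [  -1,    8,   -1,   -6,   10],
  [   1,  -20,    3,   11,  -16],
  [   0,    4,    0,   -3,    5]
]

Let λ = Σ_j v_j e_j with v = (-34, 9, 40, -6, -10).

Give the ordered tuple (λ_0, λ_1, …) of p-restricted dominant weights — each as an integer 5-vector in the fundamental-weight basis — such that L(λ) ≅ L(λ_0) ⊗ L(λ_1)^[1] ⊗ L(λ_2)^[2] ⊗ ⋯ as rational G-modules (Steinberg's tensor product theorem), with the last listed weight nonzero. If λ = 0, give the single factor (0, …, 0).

Compute c_i = Σ_j M_{ij} v_j with v = (-34, 9, 40, -6, -10):
  c_1 = (0)·(-34) + (-1)·(9) + 0·40 + (1)·(-6) + (-2)·(-10) = 5
  c_2 = (0)·(-34) + (-6)·(9) + 1·40 + (3)·(-6) + (-4)·(-10) = 8
  c_3 = (-1)·(-34) + 8·9 + (-1)·(40) + (-6)·(-6) + (10)·(-10) = 2
  c_4 = (1)·(-34) + (-20)·(9) + 3·40 + (11)·(-6) + (-16)·(-10) = 0
  c_5 = (0)·(-34) + 4·9 + 0·40 + (-3)·(-6) + (5)·(-10) = 4
Base-3 expansion of each c_i:
  c_1 = 5 = 2·3^0 + 1·3^1
  c_2 = 8 = 2·3^0 + 2·3^1
  c_3 = 2 = 2·3^0
  c_4 = 0
  c_5 = 4 = 1·3^0 + 1·3^1
Factor λ_0 = (2, 2, 2, 0, 1)
Factor λ_1 = (1, 2, 0, 0, 1)

((2, 2, 2, 0, 1), (1, 2, 0, 0, 1))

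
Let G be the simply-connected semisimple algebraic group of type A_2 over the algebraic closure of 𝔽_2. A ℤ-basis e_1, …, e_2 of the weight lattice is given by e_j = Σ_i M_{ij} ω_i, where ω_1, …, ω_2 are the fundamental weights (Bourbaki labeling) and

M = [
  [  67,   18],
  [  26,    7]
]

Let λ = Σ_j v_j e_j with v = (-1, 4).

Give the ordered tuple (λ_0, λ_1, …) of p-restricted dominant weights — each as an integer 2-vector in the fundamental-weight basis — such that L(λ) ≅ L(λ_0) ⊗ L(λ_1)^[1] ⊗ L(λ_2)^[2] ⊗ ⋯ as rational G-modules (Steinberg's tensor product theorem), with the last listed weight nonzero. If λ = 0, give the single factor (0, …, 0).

((1, 0), (0, 1), (1, 0))

Converting to the ω-basis (c_i = row i of M dotted with v = (-1, 4)):
  c_1 = (67)·(-1) + (18)·(4) = 5
  c_2 = (26)·(-1) + (7)·(4) = 2
p = 2; digits c_i = Σ_j d_{ij}·2^j, 0 ≤ d_{ij} < 2:
  c_1 = 5 = 1·2^0 + 0·2^1 + 1·2^2
  c_2 = 2 = 0·2^0 + 1·2^1
p-restricted factor λ_0 = (1, 0)
p-restricted factor λ_1 = (0, 1)
p-restricted factor λ_2 = (1, 0)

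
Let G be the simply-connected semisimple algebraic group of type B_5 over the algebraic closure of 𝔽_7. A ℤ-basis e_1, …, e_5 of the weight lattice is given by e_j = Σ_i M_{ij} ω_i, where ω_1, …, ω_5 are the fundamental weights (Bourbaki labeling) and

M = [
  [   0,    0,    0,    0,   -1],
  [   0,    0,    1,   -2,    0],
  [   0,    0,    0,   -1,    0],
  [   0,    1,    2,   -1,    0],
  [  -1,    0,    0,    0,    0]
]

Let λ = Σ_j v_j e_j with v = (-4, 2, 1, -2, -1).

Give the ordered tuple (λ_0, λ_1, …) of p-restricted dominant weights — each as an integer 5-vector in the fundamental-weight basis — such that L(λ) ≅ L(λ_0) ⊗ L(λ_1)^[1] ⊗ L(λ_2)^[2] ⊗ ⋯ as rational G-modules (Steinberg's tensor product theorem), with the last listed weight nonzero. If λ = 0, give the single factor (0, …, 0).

In the fundamental-weight basis, λ has coordinates c = M·v (v = (-4, 2, 1, -2, -1)):
  c_1 = (0)·(-4) + (0)·(2) + (0)·(1) + (0)·(-2) + (-1)·(-1) = 1
  c_2 = (0)·(-4) + (0)·(2) + (1)·(1) + (-2)·(-2) + (0)·(-1) = 5
  c_3 = (0)·(-4) + (0)·(2) + (0)·(1) + (-1)·(-2) + (0)·(-1) = 2
  c_4 = (0)·(-4) + (1)·(2) + (2)·(1) + (-1)·(-2) + (0)·(-1) = 6
  c_5 = (-1)·(-4) + (0)·(2) + (0)·(1) + (0)·(-2) + (0)·(-1) = 4
Writing each c_i in base p = 7:
  c_1 = 1 = 1·7^0
  c_2 = 5 = 5·7^0
  c_3 = 2 = 2·7^0
  c_4 = 6 = 6·7^0
  c_5 = 4 = 4·7^0
p-restricted factor λ_0 = (1, 5, 2, 6, 4)

((1, 5, 2, 6, 4),)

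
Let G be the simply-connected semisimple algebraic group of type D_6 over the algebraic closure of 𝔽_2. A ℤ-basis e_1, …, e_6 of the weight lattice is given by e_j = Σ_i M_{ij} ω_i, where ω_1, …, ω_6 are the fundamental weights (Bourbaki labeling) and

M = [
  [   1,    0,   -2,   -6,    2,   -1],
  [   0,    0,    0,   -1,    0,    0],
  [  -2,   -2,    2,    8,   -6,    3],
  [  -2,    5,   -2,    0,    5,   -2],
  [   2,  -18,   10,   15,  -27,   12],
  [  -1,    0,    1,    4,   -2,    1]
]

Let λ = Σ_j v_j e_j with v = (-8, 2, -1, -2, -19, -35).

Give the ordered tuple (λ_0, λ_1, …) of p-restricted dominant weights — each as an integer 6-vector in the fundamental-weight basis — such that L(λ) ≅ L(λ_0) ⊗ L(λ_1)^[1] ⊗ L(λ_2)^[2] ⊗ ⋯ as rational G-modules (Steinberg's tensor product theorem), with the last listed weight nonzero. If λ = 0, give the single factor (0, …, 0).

ω-coordinates c = M·v, v = (-8, 2, -1, -2, -19, -35):
  c_1 = (1)·(-8) + 0·2 + (-2)·(-1) + (-6)·(-2) + (2)·(-19) + (-1)·(-35) = 3
  c_2 = (0)·(-8) + 0·2 + (0)·(-1) + (-1)·(-2) + (0)·(-19) + (0)·(-35) = 2
  c_3 = (-2)·(-8) + (-2)·(2) + (2)·(-1) + (8)·(-2) + (-6)·(-19) + (3)·(-35) = 3
  c_4 = (-2)·(-8) + 5·2 + (-2)·(-1) + (0)·(-2) + (5)·(-19) + (-2)·(-35) = 3
  c_5 = (2)·(-8) + (-18)·(2) + (10)·(-1) + (15)·(-2) + (-27)·(-19) + (12)·(-35) = 1
  c_6 = (-1)·(-8) + 0·2 + (1)·(-1) + (4)·(-2) + (-2)·(-19) + (1)·(-35) = 2
p = 2; digits c_i = Σ_j d_{ij}·2^j, 0 ≤ d_{ij} < 2:
  c_1 = 3 = 1·2^0 + 1·2^1
  c_2 = 2 = 0·2^0 + 1·2^1
  c_3 = 3 = 1·2^0 + 1·2^1
  c_4 = 3 = 1·2^0 + 1·2^1
  c_5 = 1 = 1·2^0
  c_6 = 2 = 0·2^0 + 1·2^1
p-restricted factor λ_0 = (1, 0, 1, 1, 1, 0)
p-restricted factor λ_1 = (1, 1, 1, 1, 0, 1)

((1, 0, 1, 1, 1, 0), (1, 1, 1, 1, 0, 1))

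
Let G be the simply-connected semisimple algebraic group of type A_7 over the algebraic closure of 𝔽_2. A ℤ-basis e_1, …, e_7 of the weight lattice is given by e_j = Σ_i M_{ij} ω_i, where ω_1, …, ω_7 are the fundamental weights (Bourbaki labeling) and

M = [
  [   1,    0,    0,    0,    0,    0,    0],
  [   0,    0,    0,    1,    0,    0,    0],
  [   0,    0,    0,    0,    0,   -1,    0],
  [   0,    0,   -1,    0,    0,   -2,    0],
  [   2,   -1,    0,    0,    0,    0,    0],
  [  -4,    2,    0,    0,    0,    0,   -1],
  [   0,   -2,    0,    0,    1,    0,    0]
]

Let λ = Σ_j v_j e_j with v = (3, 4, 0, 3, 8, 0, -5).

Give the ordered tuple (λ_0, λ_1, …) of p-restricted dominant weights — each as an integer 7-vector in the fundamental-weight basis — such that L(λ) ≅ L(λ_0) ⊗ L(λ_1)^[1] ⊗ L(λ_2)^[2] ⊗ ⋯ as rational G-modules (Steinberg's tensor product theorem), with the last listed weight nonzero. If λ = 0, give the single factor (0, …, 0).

ω-coordinates c = M·v, v = (3, 4, 0, 3, 8, 0, -5):
  c_1 = 1·3 + 0·4 + 0·0 + 0·3 + 0·8 + 0·0 + (0)·(-5) = 3
  c_2 = 0·3 + 0·4 + 0·0 + 1·3 + 0·8 + 0·0 + (0)·(-5) = 3
  c_3 = 0·3 + 0·4 + 0·0 + 0·3 + 0·8 + (-1)·(0) + (0)·(-5) = 0
  c_4 = 0·3 + 0·4 + (-1)·(0) + 0·3 + 0·8 + (-2)·(0) + (0)·(-5) = 0
  c_5 = 2·3 + (-1)·(4) + 0·0 + 0·3 + 0·8 + 0·0 + (0)·(-5) = 2
  c_6 = (-4)·(3) + 2·4 + 0·0 + 0·3 + 0·8 + 0·0 + (-1)·(-5) = 1
  c_7 = 0·3 + (-2)·(4) + 0·0 + 0·3 + 1·8 + 0·0 + (0)·(-5) = 0
Expand coordinatewise in base 2:
  c_1 = 3 = 1·2^0 + 1·2^1
  c_2 = 3 = 1·2^0 + 1·2^1
  c_3 = 0
  c_4 = 0
  c_5 = 2 = 0·2^0 + 1·2^1
  c_6 = 1 = 1·2^0
  c_7 = 0
λ_0 = (1, 1, 0, 0, 0, 1, 0)
λ_1 = (1, 1, 0, 0, 1, 0, 0)

((1, 1, 0, 0, 0, 1, 0), (1, 1, 0, 0, 1, 0, 0))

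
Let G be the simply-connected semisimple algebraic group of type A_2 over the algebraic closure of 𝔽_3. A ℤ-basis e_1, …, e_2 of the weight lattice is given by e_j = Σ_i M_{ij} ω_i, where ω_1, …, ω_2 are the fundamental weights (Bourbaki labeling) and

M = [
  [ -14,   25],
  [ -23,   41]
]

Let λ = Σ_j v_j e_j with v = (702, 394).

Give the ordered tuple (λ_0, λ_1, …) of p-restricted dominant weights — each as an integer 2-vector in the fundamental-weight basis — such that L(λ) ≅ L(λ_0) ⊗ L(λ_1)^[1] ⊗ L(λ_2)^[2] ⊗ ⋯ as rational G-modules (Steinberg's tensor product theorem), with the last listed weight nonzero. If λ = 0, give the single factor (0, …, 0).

((1, 2), (1, 2), (2, 0))

Compute c_i = Σ_j M_{ij} v_j with v = (702, 394):
  c_1 = (-14)·(702) + 25·394 = 22
  c_2 = (-23)·(702) + 41·394 = 8
p = 3; digits c_i = Σ_j d_{ij}·3^j, 0 ≤ d_{ij} < 3:
  c_1 = 22 = 1·3^0 + 1·3^1 + 2·3^2
  c_2 = 8 = 2·3^0 + 2·3^1
Factor λ_0 = (1, 2)
Factor λ_1 = (1, 2)
Factor λ_2 = (2, 0)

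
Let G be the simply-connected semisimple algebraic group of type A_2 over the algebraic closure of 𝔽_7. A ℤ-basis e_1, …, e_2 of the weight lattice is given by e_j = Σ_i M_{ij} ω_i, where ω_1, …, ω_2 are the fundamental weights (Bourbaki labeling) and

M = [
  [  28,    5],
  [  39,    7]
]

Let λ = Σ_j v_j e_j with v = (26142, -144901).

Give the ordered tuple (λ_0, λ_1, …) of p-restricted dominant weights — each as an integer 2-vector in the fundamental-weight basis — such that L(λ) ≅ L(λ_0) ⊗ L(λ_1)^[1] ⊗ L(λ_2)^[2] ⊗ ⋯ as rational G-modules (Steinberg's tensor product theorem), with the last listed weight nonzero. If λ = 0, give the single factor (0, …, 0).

((2, 2), (3, 5), (5, 1), (0, 1), (3, 2))

Compute c_i = Σ_j M_{ij} v_j with v = (26142, -144901):
  c_1 = 28*26142 + 5*-144901 = 7471
  c_2 = 39*26142 + 7*-144901 = 5231
Expand coordinatewise in base 7:
  c_1 = 7471 = 2·7^0 + 3·7^1 + 5·7^2 + 0·7^3 + 3·7^4
  c_2 = 5231 = 2·7^0 + 5·7^1 + 1·7^2 + 1·7^3 + 2·7^4
p-restricted factor λ_0 = (2, 2)
p-restricted factor λ_1 = (3, 5)
p-restricted factor λ_2 = (5, 1)
p-restricted factor λ_3 = (0, 1)
p-restricted factor λ_4 = (3, 2)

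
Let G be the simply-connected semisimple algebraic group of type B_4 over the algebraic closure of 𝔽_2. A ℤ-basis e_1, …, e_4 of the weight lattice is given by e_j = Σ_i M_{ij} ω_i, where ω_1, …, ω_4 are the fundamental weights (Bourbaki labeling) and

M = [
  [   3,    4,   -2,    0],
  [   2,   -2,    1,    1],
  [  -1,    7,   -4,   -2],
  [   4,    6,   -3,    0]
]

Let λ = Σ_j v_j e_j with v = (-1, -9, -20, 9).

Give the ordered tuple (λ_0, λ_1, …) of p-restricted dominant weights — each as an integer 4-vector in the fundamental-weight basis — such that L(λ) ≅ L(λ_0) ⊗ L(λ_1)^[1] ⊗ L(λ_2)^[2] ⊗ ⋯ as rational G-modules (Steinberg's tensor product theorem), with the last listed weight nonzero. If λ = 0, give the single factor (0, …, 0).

Change of basis e → ω: c = M·v where v = (-1, -9, -20, 9):
  c_1 = (3)·(-1) + (4)·(-9) + (-2)·(-20) + 0·9 = 1
  c_2 = (2)·(-1) + (-2)·(-9) + (1)·(-20) + 1·9 = 5
  c_3 = (-1)·(-1) + (7)·(-9) + (-4)·(-20) + (-2)·(9) = 0
  c_4 = (4)·(-1) + (6)·(-9) + (-3)·(-20) + 0·9 = 2
p = 2; digits c_i = Σ_j d_{ij}·2^j, 0 ≤ d_{ij} < 2:
  c_1 = 1 = 1·2^0
  c_2 = 5 = 1·2^0 + 0·2^1 + 1·2^2
  c_3 = 0
  c_4 = 2 = 0·2^0 + 1·2^1
p-restricted factor λ_0 = (1, 1, 0, 0)
p-restricted factor λ_1 = (0, 0, 0, 1)
p-restricted factor λ_2 = (0, 1, 0, 0)

((1, 1, 0, 0), (0, 0, 0, 1), (0, 1, 0, 0))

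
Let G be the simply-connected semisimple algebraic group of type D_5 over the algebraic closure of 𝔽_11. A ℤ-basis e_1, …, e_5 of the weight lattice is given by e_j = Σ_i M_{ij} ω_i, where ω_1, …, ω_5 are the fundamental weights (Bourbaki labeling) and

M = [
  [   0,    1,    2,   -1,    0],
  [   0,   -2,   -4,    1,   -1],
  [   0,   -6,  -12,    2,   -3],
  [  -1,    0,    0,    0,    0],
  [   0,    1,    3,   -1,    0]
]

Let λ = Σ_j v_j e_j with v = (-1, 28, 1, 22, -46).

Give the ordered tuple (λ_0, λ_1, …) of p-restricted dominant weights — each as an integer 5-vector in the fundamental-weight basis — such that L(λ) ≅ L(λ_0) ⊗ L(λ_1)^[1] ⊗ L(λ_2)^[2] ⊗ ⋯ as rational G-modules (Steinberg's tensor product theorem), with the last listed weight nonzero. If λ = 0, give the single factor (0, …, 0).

Compute c_i = Σ_j M_{ij} v_j with v = (-1, 28, 1, 22, -46):
  c_1 = (0)·(-1) + 1·28 + 2·1 + (-1)·(22) + (0)·(-46) = 8
  c_2 = (0)·(-1) + (-2)·(28) + (-4)·(1) + 1·22 + (-1)·(-46) = 8
  c_3 = (0)·(-1) + (-6)·(28) + (-12)·(1) + 2·22 + (-3)·(-46) = 2
  c_4 = (-1)·(-1) + 0·28 + 0·1 + 0·22 + (0)·(-46) = 1
  c_5 = (0)·(-1) + 1·28 + 3·1 + (-1)·(22) + (0)·(-46) = 9
Expand coordinatewise in base 11:
  c_1 = 8 = 8·11^0
  c_2 = 8 = 8·11^0
  c_3 = 2 = 2·11^0
  c_4 = 1 = 1·11^0
  c_5 = 9 = 9·11^0
λ_0 = (8, 8, 2, 1, 9)

((8, 8, 2, 1, 9),)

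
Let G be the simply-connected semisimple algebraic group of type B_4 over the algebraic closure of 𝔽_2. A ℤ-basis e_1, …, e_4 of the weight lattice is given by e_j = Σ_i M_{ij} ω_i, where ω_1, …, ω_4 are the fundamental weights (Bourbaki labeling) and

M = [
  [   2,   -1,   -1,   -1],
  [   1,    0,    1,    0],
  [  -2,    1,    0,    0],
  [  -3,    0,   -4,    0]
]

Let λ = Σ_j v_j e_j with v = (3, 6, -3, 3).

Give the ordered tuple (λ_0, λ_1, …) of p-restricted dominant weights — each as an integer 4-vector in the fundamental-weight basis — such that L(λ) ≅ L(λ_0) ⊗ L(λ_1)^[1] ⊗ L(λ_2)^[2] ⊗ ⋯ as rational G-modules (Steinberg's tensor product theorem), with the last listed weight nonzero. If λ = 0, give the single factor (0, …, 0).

((0, 0, 0, 1), (0, 0, 0, 1))

Converting to the ω-basis (c_i = row i of M dotted with v = (3, 6, -3, 3)):
  c_1 = (2)·(3) + (-1)·(6) + (-1)·(-3) + (-1)·(3) = 0
  c_2 = (1)·(3) + (0)·(6) + (1)·(-3) + (0)·(3) = 0
  c_3 = (-2)·(3) + (1)·(6) + (0)·(-3) + (0)·(3) = 0
  c_4 = (-3)·(3) + (0)·(6) + (-4)·(-3) + (0)·(3) = 3
Expand coordinatewise in base 2:
  c_1 = 0
  c_2 = 0
  c_3 = 0
  c_4 = 3 = 1·2^0 + 1·2^1
p-restricted factor λ_0 = (0, 0, 0, 1)
p-restricted factor λ_1 = (0, 0, 0, 1)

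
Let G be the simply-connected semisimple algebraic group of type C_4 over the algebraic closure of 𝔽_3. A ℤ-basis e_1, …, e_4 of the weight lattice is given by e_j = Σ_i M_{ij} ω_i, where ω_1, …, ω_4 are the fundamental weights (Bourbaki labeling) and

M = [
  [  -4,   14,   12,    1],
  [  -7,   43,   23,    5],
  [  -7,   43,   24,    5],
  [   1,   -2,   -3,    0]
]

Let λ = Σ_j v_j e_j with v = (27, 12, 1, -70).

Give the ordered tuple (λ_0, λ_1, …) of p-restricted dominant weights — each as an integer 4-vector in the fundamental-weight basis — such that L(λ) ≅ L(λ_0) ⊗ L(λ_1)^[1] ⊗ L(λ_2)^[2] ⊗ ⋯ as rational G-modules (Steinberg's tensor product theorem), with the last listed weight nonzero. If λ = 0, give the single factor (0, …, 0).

((2, 0, 1, 0),)

Compute c_i = Σ_j M_{ij} v_j with v = (27, 12, 1, -70):
  c_1 = (-4)·(27) + 14·12 + 12·1 + (1)·(-70) = 2
  c_2 = (-7)·(27) + 43·12 + 23·1 + (5)·(-70) = 0
  c_3 = (-7)·(27) + 43·12 + 24·1 + (5)·(-70) = 1
  c_4 = 1·27 + (-2)·(12) + (-3)·(1) + (0)·(-70) = 0
Expand coordinatewise in base 3:
  c_1 = 2 = 2·3^0
  c_2 = 0
  c_3 = 1 = 1·3^0
  c_4 = 0
p-restricted factor λ_0 = (2, 0, 1, 0)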